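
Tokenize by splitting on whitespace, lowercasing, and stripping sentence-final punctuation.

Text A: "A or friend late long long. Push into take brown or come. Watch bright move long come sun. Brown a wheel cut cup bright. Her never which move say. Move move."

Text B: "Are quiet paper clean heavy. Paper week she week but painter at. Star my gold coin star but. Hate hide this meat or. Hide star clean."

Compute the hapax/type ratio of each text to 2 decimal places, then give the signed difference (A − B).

A: hapax=14, V=21, ratio=0.67
B: hapax=13, V=19, ratio=0.68
Difference = 0.67 − 0.68 = -0.01

-0.01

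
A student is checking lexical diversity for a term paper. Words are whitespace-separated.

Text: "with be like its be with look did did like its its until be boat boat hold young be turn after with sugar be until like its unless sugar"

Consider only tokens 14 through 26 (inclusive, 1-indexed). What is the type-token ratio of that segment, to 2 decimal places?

Segment tokens 14–26: be, boat, boat, hold, young, be, turn, after, with, sugar, be, until, like
Segment N = 13, segment V = 10.
TTR = 10 / 13 = 0.77

0.77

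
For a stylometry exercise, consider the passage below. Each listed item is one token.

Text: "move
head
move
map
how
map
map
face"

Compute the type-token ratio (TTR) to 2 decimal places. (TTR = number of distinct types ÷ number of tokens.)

0.63

N = 8 tokens, V = 5 types.
TTR = V / N = 5 / 8 = 0.63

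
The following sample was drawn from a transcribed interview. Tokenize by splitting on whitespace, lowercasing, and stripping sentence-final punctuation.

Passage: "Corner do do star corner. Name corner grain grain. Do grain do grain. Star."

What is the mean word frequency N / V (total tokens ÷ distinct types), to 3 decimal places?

2.800

N = 14 tokens, V = 5 types.
Mean frequency = N / V = 14 / 5 = 2.800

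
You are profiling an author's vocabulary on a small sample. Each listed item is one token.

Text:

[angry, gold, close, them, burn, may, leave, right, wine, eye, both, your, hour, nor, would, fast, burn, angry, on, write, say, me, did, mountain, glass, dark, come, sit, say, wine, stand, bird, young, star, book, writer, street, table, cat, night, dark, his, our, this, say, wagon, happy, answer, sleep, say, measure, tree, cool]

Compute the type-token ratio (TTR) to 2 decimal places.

N = 53 tokens, V = 46 types.
TTR = V / N = 46 / 53 = 0.87

0.87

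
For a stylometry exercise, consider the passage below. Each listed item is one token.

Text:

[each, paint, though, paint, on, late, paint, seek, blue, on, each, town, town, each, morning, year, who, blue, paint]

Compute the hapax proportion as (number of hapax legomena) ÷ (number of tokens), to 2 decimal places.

0.32

Frequencies: paint:4, each:3, on:2, blue:2, town:2, though:1, late:1, seek:1, morning:1, year:1, who:1
Hapax count = 6; token count = 19.
Ratio = 6 / 19 = 0.32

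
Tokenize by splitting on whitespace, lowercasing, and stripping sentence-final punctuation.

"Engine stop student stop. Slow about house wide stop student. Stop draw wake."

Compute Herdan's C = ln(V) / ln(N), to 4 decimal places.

0.8566

N = 13, V = 9.
ln(V) = 2.197225, ln(N) = 2.564949
C = 2.197225 / 2.564949 = 0.8566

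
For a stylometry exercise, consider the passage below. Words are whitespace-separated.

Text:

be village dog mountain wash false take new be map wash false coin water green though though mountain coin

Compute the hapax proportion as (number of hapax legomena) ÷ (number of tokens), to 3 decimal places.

Frequencies: be:2, mountain:2, wash:2, false:2, coin:2, though:2, village:1, dog:1, take:1, new:1, map:1, water:1, green:1
Hapax count = 7; token count = 19.
Ratio = 7 / 19 = 0.368

0.368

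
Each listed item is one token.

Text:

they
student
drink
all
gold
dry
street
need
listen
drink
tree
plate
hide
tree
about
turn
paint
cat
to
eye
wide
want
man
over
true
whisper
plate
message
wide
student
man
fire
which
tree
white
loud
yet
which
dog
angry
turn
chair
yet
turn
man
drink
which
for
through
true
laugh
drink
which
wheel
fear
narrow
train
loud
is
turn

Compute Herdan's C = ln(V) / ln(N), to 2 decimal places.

0.91

N = 60, V = 41.
ln(V) = 3.713572, ln(N) = 4.094345
C = 3.713572 / 4.094345 = 0.91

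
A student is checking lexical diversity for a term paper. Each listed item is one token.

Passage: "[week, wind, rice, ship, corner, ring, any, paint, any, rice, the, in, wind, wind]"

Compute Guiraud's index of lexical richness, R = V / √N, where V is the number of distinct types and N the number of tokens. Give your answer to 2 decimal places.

N = 14, V = 10.
√N = 3.741657
R = 10 / 3.741657 = 2.67

2.67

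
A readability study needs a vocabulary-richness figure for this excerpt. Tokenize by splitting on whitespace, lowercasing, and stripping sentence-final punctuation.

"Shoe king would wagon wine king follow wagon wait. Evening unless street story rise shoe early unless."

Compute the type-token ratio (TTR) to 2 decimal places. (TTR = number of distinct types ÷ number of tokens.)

N = 17 tokens, V = 13 types.
TTR = V / N = 13 / 17 = 0.76

0.76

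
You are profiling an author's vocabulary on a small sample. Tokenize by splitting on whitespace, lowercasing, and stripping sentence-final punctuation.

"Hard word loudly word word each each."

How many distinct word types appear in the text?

4

Distinct types: {each, hard, loudly, word}
V = 4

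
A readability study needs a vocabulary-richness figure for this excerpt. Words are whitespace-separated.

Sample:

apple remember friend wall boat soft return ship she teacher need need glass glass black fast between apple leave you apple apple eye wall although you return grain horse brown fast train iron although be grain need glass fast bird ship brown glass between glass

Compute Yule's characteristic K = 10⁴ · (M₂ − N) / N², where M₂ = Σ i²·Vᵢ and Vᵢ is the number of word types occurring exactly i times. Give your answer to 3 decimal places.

Frequencies: glass:5, apple:4, need:3, fast:3, wall:2, return:2, ship:2, between:2, you:2, although:2, grain:2, brown:2, remember:1, friend:1, boat:1, soft:1, she:1, teacher:1, black:1, leave:1, … (6 more, each freq 1)
N = 45. Frequency spectrum: V_1=14, V_2=8, V_3=2, V_4=1, V_5=1
M₂ = 1²·14 + 2²·8 + 3²·2 + 4²·1 + 5²·1 = 105
K = 10000 × (105 − 45) / 45² = 296.296

296.296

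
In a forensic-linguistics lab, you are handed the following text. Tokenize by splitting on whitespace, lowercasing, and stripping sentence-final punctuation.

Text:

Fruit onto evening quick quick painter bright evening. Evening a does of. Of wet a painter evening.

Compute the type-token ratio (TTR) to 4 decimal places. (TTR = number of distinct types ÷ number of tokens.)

N = 17 tokens, V = 10 types.
TTR = V / N = 10 / 17 = 0.5882

0.5882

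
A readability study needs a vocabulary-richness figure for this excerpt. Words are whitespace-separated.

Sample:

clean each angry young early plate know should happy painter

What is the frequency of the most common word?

Frequencies: clean:1, each:1, angry:1, young:1, early:1, plate:1, know:1, should:1, happy:1, painter:1
Most common: 'clean' with frequency 1.

1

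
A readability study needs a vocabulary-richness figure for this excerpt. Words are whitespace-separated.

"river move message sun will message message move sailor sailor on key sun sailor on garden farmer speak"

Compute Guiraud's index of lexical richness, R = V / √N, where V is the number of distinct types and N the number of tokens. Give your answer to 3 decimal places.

N = 18, V = 11.
√N = 4.242641
R = 11 / 4.242641 = 2.593

2.593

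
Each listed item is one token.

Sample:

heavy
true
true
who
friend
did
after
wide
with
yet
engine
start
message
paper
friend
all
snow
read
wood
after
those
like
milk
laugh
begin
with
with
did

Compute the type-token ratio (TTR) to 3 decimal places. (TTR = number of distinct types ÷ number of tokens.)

N = 28 tokens, V = 22 types.
TTR = V / N = 22 / 28 = 0.786

0.786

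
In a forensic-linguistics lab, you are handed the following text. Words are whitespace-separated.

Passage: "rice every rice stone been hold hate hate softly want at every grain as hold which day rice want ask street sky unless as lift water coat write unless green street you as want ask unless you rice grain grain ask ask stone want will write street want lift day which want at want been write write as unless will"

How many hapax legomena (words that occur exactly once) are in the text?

5

Frequencies: want:7, rice:4, as:4, ask:4, unless:4, write:4, grain:3, street:3, every:2, stone:2, been:2, hold:2, hate:2, at:2, which:2, day:2, lift:2, you:2, will:2, softly:1, … (4 more, each freq 1)
Hapax (freq=1): coat, green, sky, softly, water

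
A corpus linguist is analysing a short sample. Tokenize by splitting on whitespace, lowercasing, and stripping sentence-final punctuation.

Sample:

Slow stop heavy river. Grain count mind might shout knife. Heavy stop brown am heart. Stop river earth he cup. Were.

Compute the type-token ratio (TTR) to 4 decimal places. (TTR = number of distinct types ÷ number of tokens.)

0.8095

N = 21 tokens, V = 17 types.
TTR = V / N = 17 / 21 = 0.8095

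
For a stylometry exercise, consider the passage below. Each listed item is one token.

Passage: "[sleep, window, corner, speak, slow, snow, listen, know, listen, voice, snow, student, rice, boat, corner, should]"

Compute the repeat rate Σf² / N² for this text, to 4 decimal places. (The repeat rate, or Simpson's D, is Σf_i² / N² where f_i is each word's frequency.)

0.0859

Frequencies: corner:2, snow:2, listen:2, sleep:1, window:1, speak:1, slow:1, know:1, voice:1, student:1, rice:1, boat:1, should:1
Σf² = 22; N² = 256
Repeat rate = 22 / 256 = 0.0859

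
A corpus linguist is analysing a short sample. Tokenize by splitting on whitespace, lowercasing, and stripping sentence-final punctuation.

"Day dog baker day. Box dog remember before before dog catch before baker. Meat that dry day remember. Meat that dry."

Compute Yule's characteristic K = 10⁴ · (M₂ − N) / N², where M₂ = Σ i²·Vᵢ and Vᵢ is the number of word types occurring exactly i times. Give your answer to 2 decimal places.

634.92

Frequencies: day:3, dog:3, before:3, baker:2, remember:2, meat:2, that:2, dry:2, box:1, catch:1
N = 21. Frequency spectrum: V_1=2, V_2=5, V_3=3
M₂ = 1²·2 + 2²·5 + 3²·3 = 49
K = 10000 × (49 − 21) / 21² = 634.92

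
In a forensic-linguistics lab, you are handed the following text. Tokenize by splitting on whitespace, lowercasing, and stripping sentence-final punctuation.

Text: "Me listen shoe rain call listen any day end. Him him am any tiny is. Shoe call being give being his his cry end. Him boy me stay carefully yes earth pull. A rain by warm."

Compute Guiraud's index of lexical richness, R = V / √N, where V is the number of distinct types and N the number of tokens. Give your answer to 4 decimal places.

N = 36, V = 25.
√N = 6.000000
R = 25 / 6.000000 = 4.1667

4.1667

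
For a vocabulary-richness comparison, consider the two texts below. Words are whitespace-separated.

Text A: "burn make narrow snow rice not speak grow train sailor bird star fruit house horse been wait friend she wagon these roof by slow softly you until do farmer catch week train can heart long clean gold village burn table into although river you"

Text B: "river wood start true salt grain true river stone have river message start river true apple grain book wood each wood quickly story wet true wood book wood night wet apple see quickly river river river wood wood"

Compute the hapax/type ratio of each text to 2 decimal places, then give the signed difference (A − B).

A: hapax=38, V=41, ratio=0.93
B: hapax=8, V=17, ratio=0.47
Difference = 0.93 − 0.47 = 0.46

0.46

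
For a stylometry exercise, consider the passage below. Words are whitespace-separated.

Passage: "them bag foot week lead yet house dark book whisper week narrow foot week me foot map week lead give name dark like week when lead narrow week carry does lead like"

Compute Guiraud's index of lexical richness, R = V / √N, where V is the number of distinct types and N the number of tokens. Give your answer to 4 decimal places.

N = 32, V = 19.
√N = 5.656854
R = 19 / 5.656854 = 3.3588

3.3588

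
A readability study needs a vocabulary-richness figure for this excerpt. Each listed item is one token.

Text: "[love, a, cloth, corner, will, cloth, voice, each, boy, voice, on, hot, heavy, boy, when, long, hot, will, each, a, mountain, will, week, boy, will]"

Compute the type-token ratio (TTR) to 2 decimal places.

0.60

N = 25 tokens, V = 15 types.
TTR = V / N = 15 / 25 = 0.60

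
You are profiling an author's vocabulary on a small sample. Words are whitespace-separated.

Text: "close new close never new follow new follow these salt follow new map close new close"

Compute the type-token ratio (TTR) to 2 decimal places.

0.44

N = 16 tokens, V = 7 types.
TTR = V / N = 7 / 16 = 0.44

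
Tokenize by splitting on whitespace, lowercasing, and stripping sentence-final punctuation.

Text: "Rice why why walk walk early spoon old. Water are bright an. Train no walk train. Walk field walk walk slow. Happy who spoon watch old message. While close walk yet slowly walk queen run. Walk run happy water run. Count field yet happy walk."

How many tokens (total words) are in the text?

45

Tokens: rice, why, why, walk, walk, early, spoon, old, water, are, bright, an, train, no, walk, train, walk, field, walk, walk, slow, happy, who, spoon, watch, old, message, while, close, walk, yet, slowly, walk, queen, run, walk, run, happy, water, run, count, field, yet, happy, walk
N = 45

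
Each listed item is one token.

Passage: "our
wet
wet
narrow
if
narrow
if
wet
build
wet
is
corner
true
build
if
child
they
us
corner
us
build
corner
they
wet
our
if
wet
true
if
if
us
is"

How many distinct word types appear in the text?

11

Distinct types: {build, child, corner, if, is, narrow, our, they, true, us, wet}
V = 11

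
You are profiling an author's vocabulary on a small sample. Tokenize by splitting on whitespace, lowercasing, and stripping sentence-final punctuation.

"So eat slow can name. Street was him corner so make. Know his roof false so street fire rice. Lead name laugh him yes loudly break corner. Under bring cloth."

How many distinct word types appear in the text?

Distinct types: {break, bring, can, cloth, corner, eat, false, fire, him, his, know, laugh, lead, loudly, make, name, rice, roof, slow, so, street, under, was, yes}
V = 24

24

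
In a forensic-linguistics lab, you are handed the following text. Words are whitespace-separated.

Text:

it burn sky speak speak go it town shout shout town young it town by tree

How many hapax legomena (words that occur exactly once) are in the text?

6

Frequencies: it:3, town:3, speak:2, shout:2, burn:1, sky:1, go:1, young:1, by:1, tree:1
Hapax (freq=1): burn, by, go, sky, tree, young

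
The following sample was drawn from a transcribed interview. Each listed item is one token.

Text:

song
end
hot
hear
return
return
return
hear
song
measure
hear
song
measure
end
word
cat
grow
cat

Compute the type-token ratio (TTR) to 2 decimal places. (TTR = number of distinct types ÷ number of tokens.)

N = 18 tokens, V = 9 types.
TTR = V / N = 9 / 18 = 0.50

0.50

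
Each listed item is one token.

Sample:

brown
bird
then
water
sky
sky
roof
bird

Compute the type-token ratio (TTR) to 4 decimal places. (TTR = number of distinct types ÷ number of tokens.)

N = 8 tokens, V = 6 types.
TTR = V / N = 6 / 8 = 0.7500

0.7500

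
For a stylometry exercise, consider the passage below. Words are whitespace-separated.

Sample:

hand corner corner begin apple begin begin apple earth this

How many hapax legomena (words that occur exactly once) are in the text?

3

Frequencies: begin:3, corner:2, apple:2, hand:1, earth:1, this:1
Hapax (freq=1): earth, hand, this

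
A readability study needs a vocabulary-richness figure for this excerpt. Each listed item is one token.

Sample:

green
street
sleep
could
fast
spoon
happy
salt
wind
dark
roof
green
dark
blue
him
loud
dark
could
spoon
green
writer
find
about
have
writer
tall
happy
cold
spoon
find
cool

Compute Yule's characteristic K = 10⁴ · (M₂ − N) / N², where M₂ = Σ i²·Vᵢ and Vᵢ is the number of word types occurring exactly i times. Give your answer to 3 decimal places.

Frequencies: green:3, spoon:3, dark:3, could:2, happy:2, writer:2, find:2, street:1, sleep:1, fast:1, salt:1, wind:1, roof:1, blue:1, him:1, loud:1, about:1, have:1, tall:1, cold:1, … (1 more, each freq 1)
N = 31. Frequency spectrum: V_1=14, V_2=4, V_3=3
M₂ = 1²·14 + 2²·4 + 3²·3 = 57
K = 10000 × (57 − 31) / 31² = 270.552

270.552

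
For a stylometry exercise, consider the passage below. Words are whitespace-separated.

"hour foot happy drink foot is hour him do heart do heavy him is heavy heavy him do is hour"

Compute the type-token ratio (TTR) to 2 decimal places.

0.45

N = 20 tokens, V = 9 types.
TTR = V / N = 9 / 20 = 0.45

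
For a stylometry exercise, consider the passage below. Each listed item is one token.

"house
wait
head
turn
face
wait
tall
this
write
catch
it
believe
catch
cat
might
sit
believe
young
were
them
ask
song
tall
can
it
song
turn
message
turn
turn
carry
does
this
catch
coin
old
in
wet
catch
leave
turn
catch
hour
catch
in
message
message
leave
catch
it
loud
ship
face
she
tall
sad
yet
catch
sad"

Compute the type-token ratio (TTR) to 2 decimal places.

0.58

N = 59 tokens, V = 34 types.
TTR = V / N = 34 / 59 = 0.58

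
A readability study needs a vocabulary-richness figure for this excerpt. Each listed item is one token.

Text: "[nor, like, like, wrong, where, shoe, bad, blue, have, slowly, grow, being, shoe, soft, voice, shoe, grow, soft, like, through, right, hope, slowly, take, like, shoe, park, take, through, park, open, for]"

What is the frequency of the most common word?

4

Frequencies: like:4, shoe:4, slowly:2, grow:2, soft:2, through:2, take:2, park:2, nor:1, wrong:1, where:1, bad:1, blue:1, have:1, being:1, voice:1, right:1, hope:1, open:1, for:1
Most common: 'like' with frequency 4.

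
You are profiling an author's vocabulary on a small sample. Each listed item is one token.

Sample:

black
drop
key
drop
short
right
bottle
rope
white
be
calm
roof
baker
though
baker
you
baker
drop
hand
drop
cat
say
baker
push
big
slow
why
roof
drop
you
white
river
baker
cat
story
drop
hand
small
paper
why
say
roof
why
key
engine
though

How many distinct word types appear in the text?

26

Distinct types: {baker, be, big, black, bottle, calm, cat, drop, engine, hand, key, paper, push, right, river, roof, rope, say, short, slow, small, story, though, white, why, you}
V = 26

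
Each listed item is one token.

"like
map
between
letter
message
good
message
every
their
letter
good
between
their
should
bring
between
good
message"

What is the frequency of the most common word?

Frequencies: between:3, message:3, good:3, letter:2, their:2, like:1, map:1, every:1, should:1, bring:1
Most common: 'between' with frequency 3.

3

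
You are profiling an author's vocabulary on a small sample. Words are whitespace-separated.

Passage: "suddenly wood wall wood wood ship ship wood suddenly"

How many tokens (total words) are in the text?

Tokens: suddenly, wood, wall, wood, wood, ship, ship, wood, suddenly
N = 9

9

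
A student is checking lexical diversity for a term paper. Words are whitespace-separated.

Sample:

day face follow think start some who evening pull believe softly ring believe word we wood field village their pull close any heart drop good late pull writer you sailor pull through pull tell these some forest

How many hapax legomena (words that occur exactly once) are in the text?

28

Frequencies: pull:5, some:2, believe:2, day:1, face:1, follow:1, think:1, start:1, who:1, evening:1, softly:1, ring:1, word:1, we:1, wood:1, field:1, village:1, their:1, close:1, any:1, … (11 more, each freq 1)
Hapax (freq=1): any, close, day, drop, evening, face, field, follow, forest, good, heart, late, ring, sailor, softly, start, tell, their, these, think, through, village, we, who, wood, word, writer, you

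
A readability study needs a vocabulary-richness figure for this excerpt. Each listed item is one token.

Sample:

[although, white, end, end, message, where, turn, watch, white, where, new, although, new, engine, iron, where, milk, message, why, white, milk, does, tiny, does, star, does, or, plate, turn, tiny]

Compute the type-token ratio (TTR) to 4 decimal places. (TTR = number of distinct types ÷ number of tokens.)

N = 30 tokens, V = 17 types.
TTR = V / N = 17 / 30 = 0.5667

0.5667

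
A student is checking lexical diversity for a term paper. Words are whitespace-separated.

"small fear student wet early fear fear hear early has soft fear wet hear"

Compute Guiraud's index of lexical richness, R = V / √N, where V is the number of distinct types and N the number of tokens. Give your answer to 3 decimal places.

2.138

N = 14, V = 8.
√N = 3.741657
R = 8 / 3.741657 = 2.138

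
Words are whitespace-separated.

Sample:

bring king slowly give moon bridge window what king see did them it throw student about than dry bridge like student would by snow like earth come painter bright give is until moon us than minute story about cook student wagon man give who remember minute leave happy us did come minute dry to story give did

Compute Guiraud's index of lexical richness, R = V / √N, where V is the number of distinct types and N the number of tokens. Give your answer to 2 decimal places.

N = 57, V = 38.
√N = 7.549834
R = 38 / 7.549834 = 5.03

5.03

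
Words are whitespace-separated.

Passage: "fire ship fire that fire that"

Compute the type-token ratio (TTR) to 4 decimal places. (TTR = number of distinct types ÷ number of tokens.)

N = 6 tokens, V = 3 types.
TTR = V / N = 3 / 6 = 0.5000

0.5000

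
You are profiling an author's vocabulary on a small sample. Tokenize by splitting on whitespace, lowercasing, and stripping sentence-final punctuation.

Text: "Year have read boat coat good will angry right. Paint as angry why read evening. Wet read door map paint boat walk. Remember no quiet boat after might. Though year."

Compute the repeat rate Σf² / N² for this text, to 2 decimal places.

Frequencies: read:3, boat:3, year:2, angry:2, paint:2, have:1, coat:1, good:1, will:1, right:1, as:1, why:1, evening:1, wet:1, door:1, map:1, walk:1, remember:1, no:1, quiet:1, … (3 more, each freq 1)
Σf² = 48; N² = 900
Repeat rate = 48 / 900 = 0.05

0.05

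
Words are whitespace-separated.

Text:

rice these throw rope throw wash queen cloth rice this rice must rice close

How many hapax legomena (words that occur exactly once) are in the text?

Frequencies: rice:4, throw:2, these:1, rope:1, wash:1, queen:1, cloth:1, this:1, must:1, close:1
Hapax (freq=1): close, cloth, must, queen, rope, these, this, wash

8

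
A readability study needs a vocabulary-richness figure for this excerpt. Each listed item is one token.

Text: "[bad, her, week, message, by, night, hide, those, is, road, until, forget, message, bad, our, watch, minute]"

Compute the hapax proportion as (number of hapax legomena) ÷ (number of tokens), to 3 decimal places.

Frequencies: bad:2, message:2, her:1, week:1, by:1, night:1, hide:1, those:1, is:1, road:1, until:1, forget:1, our:1, watch:1, minute:1
Hapax count = 13; token count = 17.
Ratio = 13 / 17 = 0.765

0.765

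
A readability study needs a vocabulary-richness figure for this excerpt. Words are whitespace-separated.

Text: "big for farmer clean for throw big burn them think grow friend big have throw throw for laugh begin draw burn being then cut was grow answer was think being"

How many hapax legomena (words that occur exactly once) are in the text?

11

Frequencies: big:3, for:3, throw:3, burn:2, think:2, grow:2, being:2, was:2, farmer:1, clean:1, them:1, friend:1, have:1, laugh:1, begin:1, draw:1, then:1, cut:1, answer:1
Hapax (freq=1): answer, begin, clean, cut, draw, farmer, friend, have, laugh, them, then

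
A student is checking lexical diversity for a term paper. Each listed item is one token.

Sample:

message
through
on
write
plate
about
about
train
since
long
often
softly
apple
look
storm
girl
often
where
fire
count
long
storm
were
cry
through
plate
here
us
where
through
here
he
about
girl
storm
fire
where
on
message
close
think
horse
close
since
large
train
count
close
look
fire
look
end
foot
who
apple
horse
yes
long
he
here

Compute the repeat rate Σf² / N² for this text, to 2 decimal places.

0.04

Frequencies: through:3, about:3, long:3, look:3, storm:3, where:3, fire:3, here:3, close:3, message:2, on:2, plate:2, train:2, since:2, often:2, apple:2, girl:2, count:2, he:2, horse:2, … (11 more, each freq 1)
Σf² = 136; N² = 3600
Repeat rate = 136 / 3600 = 0.04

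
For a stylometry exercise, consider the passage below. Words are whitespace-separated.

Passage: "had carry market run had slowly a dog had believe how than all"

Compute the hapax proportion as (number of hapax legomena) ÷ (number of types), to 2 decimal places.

0.91

Frequencies: had:3, carry:1, market:1, run:1, slowly:1, a:1, dog:1, believe:1, how:1, than:1, all:1
Hapax count = 10; type count = 11.
Ratio = 10 / 11 = 0.91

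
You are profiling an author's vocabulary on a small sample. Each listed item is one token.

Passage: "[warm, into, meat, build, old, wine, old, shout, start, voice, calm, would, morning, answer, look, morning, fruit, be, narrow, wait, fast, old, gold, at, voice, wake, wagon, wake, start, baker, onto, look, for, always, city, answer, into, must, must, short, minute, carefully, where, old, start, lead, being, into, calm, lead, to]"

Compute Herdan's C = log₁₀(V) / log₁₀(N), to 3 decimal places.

0.911

N = 51, V = 36.
log₁₀(V) = 1.556303, log₁₀(N) = 1.707570
C = 1.556303 / 1.707570 = 0.911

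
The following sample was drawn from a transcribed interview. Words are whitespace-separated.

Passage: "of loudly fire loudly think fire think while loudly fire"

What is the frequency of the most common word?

Frequencies: loudly:3, fire:3, think:2, of:1, while:1
Most common: 'loudly' with frequency 3.

3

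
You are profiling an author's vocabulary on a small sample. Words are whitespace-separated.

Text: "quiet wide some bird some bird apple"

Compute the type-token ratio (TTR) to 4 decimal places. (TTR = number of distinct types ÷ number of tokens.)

0.7143

N = 7 tokens, V = 5 types.
TTR = V / N = 5 / 7 = 0.7143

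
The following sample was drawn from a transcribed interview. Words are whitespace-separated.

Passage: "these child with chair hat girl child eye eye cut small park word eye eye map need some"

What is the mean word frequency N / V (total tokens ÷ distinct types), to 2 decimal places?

1.29

N = 18 tokens, V = 14 types.
Mean frequency = N / V = 18 / 14 = 1.29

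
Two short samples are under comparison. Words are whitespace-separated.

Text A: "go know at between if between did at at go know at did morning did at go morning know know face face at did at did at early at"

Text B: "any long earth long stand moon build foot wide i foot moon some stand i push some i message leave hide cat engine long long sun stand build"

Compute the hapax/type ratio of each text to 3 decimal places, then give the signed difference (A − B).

A: hapax=2, V=9, ratio=0.222
B: hapax=10, V=17, ratio=0.588
Difference = 0.222 − 0.588 = -0.366

-0.366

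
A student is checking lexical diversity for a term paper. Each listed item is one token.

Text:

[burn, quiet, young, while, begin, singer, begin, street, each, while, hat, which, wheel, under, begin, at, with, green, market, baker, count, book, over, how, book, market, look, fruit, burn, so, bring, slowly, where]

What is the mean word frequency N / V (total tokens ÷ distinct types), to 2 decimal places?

N = 33 tokens, V = 27 types.
Mean frequency = N / V = 33 / 27 = 1.22

1.22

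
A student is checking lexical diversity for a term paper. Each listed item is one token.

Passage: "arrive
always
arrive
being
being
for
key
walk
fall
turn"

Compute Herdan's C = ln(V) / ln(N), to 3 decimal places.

0.903

N = 10, V = 8.
ln(V) = 2.079442, ln(N) = 2.302585
C = 2.079442 / 2.302585 = 0.903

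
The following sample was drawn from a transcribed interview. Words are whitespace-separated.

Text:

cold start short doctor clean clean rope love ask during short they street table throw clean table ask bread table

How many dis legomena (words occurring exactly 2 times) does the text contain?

Frequencies: clean:3, table:3, short:2, ask:2, cold:1, start:1, doctor:1, rope:1, love:1, during:1, they:1, street:1, throw:1, bread:1
Words with frequency 2: ask, short

2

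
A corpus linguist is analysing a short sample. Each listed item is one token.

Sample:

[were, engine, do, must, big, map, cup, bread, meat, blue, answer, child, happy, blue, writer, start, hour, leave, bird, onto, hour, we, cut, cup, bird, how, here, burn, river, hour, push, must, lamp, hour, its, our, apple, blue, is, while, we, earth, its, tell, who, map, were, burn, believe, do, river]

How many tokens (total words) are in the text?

Tokens: were, engine, do, must, big, map, cup, bread, meat, blue, answer, child, happy, blue, writer, start, hour, leave, bird, onto, hour, we, cut, cup, bird, how, here, burn, river, hour, push, must, lamp, hour, its, our, apple, blue, is, while, we, earth, its, tell, who, map, were, burn, believe, do, river
N = 51

51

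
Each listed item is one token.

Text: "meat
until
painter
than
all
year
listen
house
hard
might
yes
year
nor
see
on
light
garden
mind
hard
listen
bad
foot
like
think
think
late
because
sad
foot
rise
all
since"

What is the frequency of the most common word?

Frequencies: all:2, year:2, listen:2, hard:2, foot:2, think:2, meat:1, until:1, painter:1, than:1, house:1, might:1, yes:1, nor:1, see:1, on:1, light:1, garden:1, mind:1, bad:1, … (6 more, each freq 1)
Most common: 'all' with frequency 2.

2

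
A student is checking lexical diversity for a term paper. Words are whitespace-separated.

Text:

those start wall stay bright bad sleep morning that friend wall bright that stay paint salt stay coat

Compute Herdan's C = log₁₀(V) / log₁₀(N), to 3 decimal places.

N = 18, V = 13.
log₁₀(V) = 1.113943, log₁₀(N) = 1.255273
C = 1.113943 / 1.255273 = 0.887

0.887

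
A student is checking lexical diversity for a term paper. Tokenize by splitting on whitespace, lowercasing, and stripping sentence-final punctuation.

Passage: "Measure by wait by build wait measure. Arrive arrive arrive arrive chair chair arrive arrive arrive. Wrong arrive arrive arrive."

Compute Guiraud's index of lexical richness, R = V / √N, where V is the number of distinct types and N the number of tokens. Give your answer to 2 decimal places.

N = 20, V = 7.
√N = 4.472136
R = 7 / 4.472136 = 1.57

1.57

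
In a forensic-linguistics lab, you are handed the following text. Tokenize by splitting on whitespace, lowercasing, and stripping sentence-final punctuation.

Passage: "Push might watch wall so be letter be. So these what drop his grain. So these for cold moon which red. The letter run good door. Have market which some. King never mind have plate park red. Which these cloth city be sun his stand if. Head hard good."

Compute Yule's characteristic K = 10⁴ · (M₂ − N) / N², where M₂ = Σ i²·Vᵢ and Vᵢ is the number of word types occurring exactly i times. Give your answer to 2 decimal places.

141.61

Frequencies: so:3, be:3, these:3, which:3, letter:2, his:2, red:2, good:2, have:2, push:1, might:1, watch:1, wall:1, what:1, drop:1, grain:1, for:1, cold:1, moon:1, the:1, … (16 more, each freq 1)
N = 49. Frequency spectrum: V_1=27, V_2=5, V_3=4
M₂ = 1²·27 + 2²·5 + 3²·4 = 83
K = 10000 × (83 − 49) / 49² = 141.61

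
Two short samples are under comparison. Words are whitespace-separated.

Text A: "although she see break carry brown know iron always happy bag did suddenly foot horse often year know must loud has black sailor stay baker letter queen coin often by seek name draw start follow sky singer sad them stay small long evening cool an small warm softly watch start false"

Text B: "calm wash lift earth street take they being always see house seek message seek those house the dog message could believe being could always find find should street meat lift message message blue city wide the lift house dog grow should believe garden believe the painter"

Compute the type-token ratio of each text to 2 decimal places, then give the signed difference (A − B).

TTR(A) = 46/51 = 0.90
TTR(B) = 27/46 = 0.59
Difference = 0.90 − 0.59 = 0.31

0.31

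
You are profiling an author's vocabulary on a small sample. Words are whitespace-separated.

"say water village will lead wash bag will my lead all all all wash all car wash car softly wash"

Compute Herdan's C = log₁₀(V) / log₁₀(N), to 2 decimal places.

0.80

N = 20, V = 11.
log₁₀(V) = 1.041393, log₁₀(N) = 1.301030
C = 1.041393 / 1.301030 = 0.80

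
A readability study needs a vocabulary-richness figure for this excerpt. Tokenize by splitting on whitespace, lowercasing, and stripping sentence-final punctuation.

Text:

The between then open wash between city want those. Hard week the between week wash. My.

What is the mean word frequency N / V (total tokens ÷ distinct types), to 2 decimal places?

1.45

N = 16 tokens, V = 11 types.
Mean frequency = N / V = 16 / 11 = 1.45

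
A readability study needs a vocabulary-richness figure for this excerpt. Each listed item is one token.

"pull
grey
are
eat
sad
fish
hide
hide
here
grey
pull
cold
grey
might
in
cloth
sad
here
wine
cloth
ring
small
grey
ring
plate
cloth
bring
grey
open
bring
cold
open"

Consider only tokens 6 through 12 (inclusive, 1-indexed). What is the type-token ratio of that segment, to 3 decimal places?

0.857

Segment tokens 6–12: fish, hide, hide, here, grey, pull, cold
Segment N = 7, segment V = 6.
TTR = 6 / 7 = 0.857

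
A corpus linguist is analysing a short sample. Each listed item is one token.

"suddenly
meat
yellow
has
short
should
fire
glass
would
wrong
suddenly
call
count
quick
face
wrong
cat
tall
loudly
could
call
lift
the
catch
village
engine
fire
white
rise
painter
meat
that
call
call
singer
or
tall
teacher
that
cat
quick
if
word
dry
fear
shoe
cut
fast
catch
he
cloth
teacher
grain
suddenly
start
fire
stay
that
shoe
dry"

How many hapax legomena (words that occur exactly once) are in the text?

Frequencies: call:4, suddenly:3, fire:3, that:3, meat:2, wrong:2, quick:2, cat:2, tall:2, catch:2, teacher:2, dry:2, shoe:2, yellow:1, has:1, short:1, should:1, glass:1, would:1, count:1, … (22 more, each freq 1)
Hapax (freq=1): cloth, could, count, cut, engine, face, fast, fear, glass, grain, has, he, if, lift, loudly, or, painter, rise, short, should, singer, start, stay, the, village, white, word, would, yellow

29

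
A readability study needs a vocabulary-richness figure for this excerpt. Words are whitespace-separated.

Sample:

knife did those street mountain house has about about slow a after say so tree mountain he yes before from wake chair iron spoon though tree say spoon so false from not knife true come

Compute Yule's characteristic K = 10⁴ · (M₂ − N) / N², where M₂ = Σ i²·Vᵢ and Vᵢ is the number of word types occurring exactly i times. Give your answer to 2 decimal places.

130.61

Frequencies: knife:2, mountain:2, about:2, say:2, so:2, tree:2, from:2, spoon:2, did:1, those:1, street:1, house:1, has:1, slow:1, a:1, after:1, he:1, yes:1, before:1, wake:1, … (7 more, each freq 1)
N = 35. Frequency spectrum: V_1=19, V_2=8
M₂ = 1²·19 + 2²·8 = 51
K = 10000 × (51 − 35) / 35² = 130.61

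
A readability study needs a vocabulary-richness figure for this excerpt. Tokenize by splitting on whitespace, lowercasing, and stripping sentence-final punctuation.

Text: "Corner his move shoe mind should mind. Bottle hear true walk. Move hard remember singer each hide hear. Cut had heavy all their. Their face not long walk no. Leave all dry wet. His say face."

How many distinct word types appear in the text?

Distinct types: {all, bottle, corner, cut, dry, each, face, had, hard, hear, heavy, hide, his, leave, long, mind, move, no, not, remember, say, shoe, should, singer, their, true, walk, wet}
V = 28

28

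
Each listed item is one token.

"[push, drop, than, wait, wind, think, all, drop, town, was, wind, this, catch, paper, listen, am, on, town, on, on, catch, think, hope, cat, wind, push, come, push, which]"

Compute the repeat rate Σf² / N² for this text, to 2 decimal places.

Frequencies: push:3, wind:3, on:3, drop:2, think:2, town:2, catch:2, than:1, wait:1, all:1, was:1, this:1, paper:1, listen:1, am:1, hope:1, cat:1, come:1, which:1
Σf² = 55; N² = 841
Repeat rate = 55 / 841 = 0.07

0.07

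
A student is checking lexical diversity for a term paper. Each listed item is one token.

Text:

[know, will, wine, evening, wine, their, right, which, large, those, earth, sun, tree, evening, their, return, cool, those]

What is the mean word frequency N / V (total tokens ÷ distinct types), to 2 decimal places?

1.29

N = 18 tokens, V = 14 types.
Mean frequency = N / V = 18 / 14 = 1.29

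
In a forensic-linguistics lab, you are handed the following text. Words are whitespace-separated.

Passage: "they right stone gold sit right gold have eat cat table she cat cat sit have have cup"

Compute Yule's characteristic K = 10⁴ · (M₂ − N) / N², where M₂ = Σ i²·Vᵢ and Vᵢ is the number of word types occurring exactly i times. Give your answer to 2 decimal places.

555.56

Frequencies: have:3, cat:3, right:2, gold:2, sit:2, they:1, stone:1, eat:1, table:1, she:1, cup:1
N = 18. Frequency spectrum: V_1=6, V_2=3, V_3=2
M₂ = 1²·6 + 2²·3 + 3²·2 = 36
K = 10000 × (36 − 18) / 18² = 555.56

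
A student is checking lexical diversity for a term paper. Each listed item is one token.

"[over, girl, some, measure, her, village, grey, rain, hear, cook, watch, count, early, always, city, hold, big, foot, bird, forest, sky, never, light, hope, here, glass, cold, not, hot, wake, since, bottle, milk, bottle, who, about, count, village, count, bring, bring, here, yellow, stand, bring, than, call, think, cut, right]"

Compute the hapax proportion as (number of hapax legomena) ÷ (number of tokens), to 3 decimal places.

0.760

Frequencies: count:3, bring:3, village:2, here:2, bottle:2, over:1, girl:1, some:1, measure:1, her:1, grey:1, rain:1, hear:1, cook:1, watch:1, early:1, always:1, city:1, hold:1, big:1, … (23 more, each freq 1)
Hapax count = 38; token count = 50.
Ratio = 38 / 50 = 0.760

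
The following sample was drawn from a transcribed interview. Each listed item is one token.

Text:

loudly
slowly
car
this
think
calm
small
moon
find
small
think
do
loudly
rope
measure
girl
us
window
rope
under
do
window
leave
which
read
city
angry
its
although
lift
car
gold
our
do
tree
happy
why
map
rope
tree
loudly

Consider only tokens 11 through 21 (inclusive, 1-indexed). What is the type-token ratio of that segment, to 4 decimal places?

Segment tokens 11–21: think, do, loudly, rope, measure, girl, us, window, rope, under, do
Segment N = 11, segment V = 9.
TTR = 9 / 11 = 0.8182

0.8182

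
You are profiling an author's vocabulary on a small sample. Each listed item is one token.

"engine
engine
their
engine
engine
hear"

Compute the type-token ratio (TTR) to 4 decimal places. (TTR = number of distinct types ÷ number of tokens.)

0.5000

N = 6 tokens, V = 3 types.
TTR = V / N = 3 / 6 = 0.5000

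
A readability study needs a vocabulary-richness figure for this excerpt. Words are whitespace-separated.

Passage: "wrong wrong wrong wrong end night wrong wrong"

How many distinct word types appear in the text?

Distinct types: {end, night, wrong}
V = 3

3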